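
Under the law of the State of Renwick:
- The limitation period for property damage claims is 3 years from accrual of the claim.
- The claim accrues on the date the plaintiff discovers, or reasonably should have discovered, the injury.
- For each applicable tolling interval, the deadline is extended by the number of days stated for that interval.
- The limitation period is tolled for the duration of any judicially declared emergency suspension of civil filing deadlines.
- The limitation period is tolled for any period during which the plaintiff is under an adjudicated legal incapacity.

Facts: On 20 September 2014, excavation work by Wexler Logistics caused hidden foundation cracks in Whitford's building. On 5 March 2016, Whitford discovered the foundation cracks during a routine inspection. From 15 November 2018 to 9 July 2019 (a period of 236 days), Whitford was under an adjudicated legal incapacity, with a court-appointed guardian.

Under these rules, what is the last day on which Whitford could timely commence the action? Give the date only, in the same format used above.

The claim did not accrue until Whitford discovered the injury on 5 March 2016; the 20 September 2014 act date does not start the clock under the stated rule.
Adding the 3 years base period to 5 March 2016 gives a deadline of 5 March 2019, before any tolling.
Because the plaintiff's legal incapacity ran from 15 November 2018 to 9 July 2019, the deadline is extended by 236 days to 27 October 2019.

27 October 2019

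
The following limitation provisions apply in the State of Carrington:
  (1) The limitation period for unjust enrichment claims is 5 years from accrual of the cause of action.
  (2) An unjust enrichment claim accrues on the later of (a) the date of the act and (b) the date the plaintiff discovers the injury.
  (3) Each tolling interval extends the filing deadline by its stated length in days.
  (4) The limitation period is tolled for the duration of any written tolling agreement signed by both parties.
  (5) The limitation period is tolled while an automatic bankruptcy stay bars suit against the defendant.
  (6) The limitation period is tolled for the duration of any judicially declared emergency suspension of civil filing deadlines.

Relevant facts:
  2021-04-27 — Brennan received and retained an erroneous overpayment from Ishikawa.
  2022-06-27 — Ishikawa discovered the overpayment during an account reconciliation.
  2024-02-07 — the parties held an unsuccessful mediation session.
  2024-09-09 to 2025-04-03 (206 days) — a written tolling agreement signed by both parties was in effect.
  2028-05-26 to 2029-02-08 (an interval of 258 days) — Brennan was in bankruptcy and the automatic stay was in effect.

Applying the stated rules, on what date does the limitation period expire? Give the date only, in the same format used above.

2028-01-19

Taking the later of the act (2021-04-27) and discovery (2022-06-27), the claim accrued on 2022-06-27.
Adding the 5 years base period to 2022-06-27 gives a deadline of 2027-06-27, before any tolling.
Because the written tolling agreement ran from 2024-09-09 to 2025-04-03, the deadline is extended by 206 days to 2028-01-19.
By the time the automatic bankruptcy stay began on 2028-05-26, the limitation period had already expired on 2028-01-19; that interval cannot revive it.
Nothing else in the chronology tolls or restarts the period.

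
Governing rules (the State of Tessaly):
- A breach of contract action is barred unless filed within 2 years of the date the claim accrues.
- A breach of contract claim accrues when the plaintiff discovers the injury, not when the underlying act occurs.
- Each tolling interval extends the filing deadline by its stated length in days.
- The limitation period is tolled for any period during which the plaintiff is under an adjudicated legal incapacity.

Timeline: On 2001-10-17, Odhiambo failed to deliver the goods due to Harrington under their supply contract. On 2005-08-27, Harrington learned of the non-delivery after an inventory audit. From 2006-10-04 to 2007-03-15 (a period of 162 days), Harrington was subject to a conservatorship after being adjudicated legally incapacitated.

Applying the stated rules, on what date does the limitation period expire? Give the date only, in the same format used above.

The claim did not accrue until Harrington discovered the injury on 2005-08-27; the 2001-10-17 act date does not start the clock under the stated rule.
Adding the 2 years base period to 2005-08-27 gives a deadline of 2007-08-27, before any tolling.
The plaintiff's legal incapacity from 2006-10-04 to 2007-03-15 tolled the period for 162 days, extending the deadline to 2008-02-05.

2008-02-05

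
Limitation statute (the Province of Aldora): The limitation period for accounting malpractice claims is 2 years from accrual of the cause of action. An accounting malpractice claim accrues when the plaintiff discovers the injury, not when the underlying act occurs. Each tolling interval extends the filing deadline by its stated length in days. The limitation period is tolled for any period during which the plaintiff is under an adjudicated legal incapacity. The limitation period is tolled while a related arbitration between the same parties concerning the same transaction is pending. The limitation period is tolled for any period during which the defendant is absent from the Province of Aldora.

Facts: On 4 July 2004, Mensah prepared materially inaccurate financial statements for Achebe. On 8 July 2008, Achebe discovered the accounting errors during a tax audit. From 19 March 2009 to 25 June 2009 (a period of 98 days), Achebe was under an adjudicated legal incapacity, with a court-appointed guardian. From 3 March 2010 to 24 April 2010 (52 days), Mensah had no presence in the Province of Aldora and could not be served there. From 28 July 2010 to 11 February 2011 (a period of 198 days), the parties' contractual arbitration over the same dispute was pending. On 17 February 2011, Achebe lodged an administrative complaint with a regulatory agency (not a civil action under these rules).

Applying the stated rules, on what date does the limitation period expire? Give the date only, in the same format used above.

21 June 2011

The claim did not accrue until Achebe discovered the injury on 8 July 2008; the 4 July 2004 act date does not start the clock under the stated rule.
2 years from 8 July 2008 is 8 July 2010.
Because the plaintiff's legal incapacity ran from 19 March 2009 to 25 June 2009, the deadline is extended by 98 days to 14 October 2010.
The defendant's absence from the jurisdiction from 3 March 2010 to 24 April 2010 tolled the period for 52 days, extending the deadline to 5 December 2010.
The pending related arbitration from 28 July 2010 to 11 February 2011 tolled the period for 198 days, extending the deadline to 21 June 2011.
The other events in the timeline have no effect on the limitation period under the stated rules.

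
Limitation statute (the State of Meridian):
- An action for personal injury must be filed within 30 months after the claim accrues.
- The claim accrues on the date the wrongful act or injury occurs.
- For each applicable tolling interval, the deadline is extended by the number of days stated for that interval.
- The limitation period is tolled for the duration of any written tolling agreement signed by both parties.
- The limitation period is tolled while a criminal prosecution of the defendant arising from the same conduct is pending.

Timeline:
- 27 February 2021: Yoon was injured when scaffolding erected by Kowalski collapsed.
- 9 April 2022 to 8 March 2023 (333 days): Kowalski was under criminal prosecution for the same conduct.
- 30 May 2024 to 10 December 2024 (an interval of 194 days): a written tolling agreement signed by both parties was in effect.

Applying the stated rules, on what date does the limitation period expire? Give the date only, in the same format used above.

The limitation period began to run on 27 February 2021.
The untolled deadline — 30 months after 27 February 2021 — is 27 August 2023.
The pending criminal prosecution from 9 April 2022 to 8 March 2023 tolled the period for 333 days, extending the deadline to 25 July 2024.
The period was tolled for 194 days by the written tolling agreement (30 May 2024 to 10 December 2024), pushing the deadline to 4 February 2025.

4 February 2025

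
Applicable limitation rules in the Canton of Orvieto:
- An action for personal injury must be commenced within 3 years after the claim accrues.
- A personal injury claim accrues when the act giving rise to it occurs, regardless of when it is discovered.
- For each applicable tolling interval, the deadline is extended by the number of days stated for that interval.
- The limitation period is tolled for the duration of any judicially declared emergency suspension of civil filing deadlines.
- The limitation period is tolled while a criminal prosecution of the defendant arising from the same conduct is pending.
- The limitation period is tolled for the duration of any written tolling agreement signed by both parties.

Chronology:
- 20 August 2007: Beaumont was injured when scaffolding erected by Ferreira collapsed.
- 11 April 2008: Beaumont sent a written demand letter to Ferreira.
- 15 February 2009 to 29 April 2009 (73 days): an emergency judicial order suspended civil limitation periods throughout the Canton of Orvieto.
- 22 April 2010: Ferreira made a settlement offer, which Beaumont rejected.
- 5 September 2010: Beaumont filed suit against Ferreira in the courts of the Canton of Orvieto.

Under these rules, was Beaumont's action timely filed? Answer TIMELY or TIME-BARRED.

TIMELY

The claim accrued on 20 August 2007, when the wrongful act occurred.
Adding the 3 years base period to 20 August 2007 gives a deadline of 20 August 2010, before any tolling.
Because the emergency suspension of filing deadlines ran from 15 February 2009 to 29 April 2009, the deadline is extended by 73 days to 1 November 2010.
The other events in the timeline have no effect on the limitation period under the stated rules.
Filing on 5 September 2010 beat the 1 November 2010 deadline — the action is timely.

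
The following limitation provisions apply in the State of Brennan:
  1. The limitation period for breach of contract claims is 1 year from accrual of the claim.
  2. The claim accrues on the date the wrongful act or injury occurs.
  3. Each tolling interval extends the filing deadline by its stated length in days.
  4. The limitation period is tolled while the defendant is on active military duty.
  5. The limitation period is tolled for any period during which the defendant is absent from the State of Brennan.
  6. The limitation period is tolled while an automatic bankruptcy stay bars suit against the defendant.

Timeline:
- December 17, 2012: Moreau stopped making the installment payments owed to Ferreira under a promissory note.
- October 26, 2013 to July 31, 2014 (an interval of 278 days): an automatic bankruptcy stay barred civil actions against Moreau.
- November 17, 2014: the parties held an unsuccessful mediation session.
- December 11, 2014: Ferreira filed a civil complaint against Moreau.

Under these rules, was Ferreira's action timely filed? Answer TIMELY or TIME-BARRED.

The claim accrued on December 17, 2012, the date of the act.
1 year from December 17, 2012 is December 17, 2013.
Because the automatic bankruptcy stay ran from October 26, 2013 to July 31, 2014, the deadline is extended by 278 days to September 21, 2014.
Nothing else in the chronology tolls or restarts the period.
Ferreira filed on December 11, 2014, after the September 21, 2014 deadline, so the action is time-barred.

TIME-BARRED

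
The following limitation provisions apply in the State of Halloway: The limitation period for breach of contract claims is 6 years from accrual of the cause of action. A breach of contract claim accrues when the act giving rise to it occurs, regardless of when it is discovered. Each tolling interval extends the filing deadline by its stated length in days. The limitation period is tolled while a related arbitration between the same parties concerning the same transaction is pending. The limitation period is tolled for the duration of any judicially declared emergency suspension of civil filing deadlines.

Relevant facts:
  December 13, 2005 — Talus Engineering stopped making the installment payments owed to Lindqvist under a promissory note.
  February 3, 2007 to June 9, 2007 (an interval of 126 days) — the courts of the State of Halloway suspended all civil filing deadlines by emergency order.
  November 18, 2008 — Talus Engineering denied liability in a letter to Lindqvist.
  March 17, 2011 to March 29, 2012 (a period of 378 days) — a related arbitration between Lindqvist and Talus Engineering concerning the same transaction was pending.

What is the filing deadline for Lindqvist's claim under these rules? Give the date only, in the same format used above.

The cause of action accrued on December 13, 2005, the date of the act.
6 years from December 13, 2005 is December 13, 2011.
Because the emergency suspension of filing deadlines ran from February 3, 2007 to June 9, 2007, the deadline is extended by 126 days to April 17, 2012.
The pending related arbitration from March 17, 2011 to March 29, 2012 tolled the period for 378 days, extending the deadline to April 30, 2013.
Nothing else in the chronology tolls or restarts the period.

April 30, 2013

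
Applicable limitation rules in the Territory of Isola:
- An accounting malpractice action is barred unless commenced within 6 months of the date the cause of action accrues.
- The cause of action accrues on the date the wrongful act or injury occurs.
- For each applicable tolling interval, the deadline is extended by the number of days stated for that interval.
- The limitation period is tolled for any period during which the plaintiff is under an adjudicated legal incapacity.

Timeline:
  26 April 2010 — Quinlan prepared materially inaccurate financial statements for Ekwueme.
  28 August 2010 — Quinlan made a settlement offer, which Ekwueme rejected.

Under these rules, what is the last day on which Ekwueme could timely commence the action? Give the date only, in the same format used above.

The cause of action accrued on 26 April 2010, the date of the act.
Adding the 6 months base period to 26 April 2010 gives a deadline of 26 October 2010, before any tolling.
Nothing else in the chronology tolls or restarts the period.

26 October 2010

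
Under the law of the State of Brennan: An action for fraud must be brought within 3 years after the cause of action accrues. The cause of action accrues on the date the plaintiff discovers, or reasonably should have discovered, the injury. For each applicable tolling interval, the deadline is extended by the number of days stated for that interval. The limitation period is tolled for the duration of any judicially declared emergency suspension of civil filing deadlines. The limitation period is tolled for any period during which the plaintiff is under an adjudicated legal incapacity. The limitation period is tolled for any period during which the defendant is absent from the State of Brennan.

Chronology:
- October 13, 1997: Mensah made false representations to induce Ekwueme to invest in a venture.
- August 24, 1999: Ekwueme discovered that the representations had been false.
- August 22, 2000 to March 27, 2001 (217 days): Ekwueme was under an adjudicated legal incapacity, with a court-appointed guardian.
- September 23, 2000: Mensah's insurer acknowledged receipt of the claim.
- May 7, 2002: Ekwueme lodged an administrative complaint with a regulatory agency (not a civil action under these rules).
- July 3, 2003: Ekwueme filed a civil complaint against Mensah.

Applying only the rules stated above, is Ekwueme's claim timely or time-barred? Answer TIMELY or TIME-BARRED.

Under the discovery rule, the claim accrued on August 24, 1999, when Ekwueme discovered the injury — not on the October 13, 1997 date of the underlying act.
The untolled deadline — 3 years after August 24, 1999 — is August 24, 2002.
The period was tolled for 217 days by the plaintiff's legal incapacity (August 22, 2000 to March 27, 2001), pushing the deadline to March 29, 2003.
None of the other events listed affects the running of the period under the stated rules.
Ekwueme filed on July 3, 2003, after the March 29, 2003 deadline, so the action is time-barred.

TIME-BARRED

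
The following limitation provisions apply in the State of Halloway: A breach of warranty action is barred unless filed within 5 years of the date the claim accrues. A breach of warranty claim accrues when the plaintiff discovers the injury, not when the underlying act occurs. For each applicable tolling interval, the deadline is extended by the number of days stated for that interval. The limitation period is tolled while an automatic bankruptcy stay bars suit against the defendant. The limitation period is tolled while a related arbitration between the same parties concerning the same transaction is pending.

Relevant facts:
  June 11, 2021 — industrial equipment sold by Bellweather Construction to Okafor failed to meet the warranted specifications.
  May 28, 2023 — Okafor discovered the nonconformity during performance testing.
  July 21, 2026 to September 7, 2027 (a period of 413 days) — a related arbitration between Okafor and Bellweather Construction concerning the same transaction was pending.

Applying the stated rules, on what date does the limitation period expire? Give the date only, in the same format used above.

July 15, 2029

Accrual is tied to discovery, so the period began on May 28, 2023 rather than on June 11, 2021 when the act occurred.
5 years from May 28, 2023 is May 28, 2028.
The period was tolled for 413 days by the pending related arbitration (July 21, 2026 to September 7, 2027), pushing the deadline to July 15, 2029.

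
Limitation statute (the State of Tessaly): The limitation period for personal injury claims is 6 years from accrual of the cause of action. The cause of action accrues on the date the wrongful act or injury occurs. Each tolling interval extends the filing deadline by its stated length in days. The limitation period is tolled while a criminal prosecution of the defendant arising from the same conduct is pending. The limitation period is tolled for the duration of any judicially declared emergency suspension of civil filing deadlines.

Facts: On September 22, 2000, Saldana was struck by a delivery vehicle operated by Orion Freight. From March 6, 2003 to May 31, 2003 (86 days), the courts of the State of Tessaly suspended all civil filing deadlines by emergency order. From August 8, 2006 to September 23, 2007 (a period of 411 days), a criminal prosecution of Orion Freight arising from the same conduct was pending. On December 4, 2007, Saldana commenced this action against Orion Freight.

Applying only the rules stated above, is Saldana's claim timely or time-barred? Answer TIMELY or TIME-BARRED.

TIMELY

The cause of action accrued on September 22, 2000, the date of the act.
6 years from September 22, 2000 is September 22, 2006.
The period was tolled for 86 days by the emergency suspension of filing deadlines (March 6, 2003 to May 31, 2003), pushing the deadline to December 17, 2006.
The pending criminal prosecution from August 8, 2006 to September 23, 2007 tolled the period for 411 days, extending the deadline to February 1, 2008.
The December 4, 2007 filing precedes the February 1, 2008 deadline; the claim is timely.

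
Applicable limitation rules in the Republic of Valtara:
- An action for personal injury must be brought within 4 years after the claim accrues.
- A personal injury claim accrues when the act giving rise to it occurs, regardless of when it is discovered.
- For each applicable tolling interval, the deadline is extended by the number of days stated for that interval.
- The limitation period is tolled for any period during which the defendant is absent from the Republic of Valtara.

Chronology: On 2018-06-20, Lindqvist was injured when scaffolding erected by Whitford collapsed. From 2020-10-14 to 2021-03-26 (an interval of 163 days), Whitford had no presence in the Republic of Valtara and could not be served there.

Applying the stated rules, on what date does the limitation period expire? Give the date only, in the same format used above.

2022-11-30

The claim accrued on 2018-06-20, when the wrongful act occurred.
The untolled deadline — 4 years after 2018-06-20 — is 2022-06-20.
Because the defendant's absence from the jurisdiction ran from 2020-10-14 to 2021-03-26, the deadline is extended by 163 days to 2022-11-30.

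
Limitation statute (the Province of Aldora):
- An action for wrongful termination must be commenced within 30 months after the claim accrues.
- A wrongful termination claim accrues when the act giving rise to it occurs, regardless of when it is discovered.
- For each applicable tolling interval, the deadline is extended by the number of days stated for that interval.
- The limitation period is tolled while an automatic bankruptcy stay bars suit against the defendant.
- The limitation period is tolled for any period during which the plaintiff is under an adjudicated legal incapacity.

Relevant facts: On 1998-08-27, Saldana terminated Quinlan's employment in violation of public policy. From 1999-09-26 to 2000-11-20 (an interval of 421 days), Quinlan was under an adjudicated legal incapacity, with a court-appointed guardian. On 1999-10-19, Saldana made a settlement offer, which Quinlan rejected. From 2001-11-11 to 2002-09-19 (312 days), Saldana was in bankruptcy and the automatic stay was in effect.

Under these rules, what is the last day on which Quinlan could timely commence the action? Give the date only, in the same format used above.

The claim accrued on 1998-08-27, the date of the act.
30 months from 1998-08-27 is 2001-02-27.
Because the plaintiff's legal incapacity ran from 1999-09-26 to 2000-11-20, the deadline is extended by 421 days to 2002-04-24.
Because the automatic bankruptcy stay ran from 2001-11-11 to 2002-09-19, the deadline is extended by 312 days to 2003-03-02.
None of the other events listed affects the running of the period under the stated rules.

2003-03-02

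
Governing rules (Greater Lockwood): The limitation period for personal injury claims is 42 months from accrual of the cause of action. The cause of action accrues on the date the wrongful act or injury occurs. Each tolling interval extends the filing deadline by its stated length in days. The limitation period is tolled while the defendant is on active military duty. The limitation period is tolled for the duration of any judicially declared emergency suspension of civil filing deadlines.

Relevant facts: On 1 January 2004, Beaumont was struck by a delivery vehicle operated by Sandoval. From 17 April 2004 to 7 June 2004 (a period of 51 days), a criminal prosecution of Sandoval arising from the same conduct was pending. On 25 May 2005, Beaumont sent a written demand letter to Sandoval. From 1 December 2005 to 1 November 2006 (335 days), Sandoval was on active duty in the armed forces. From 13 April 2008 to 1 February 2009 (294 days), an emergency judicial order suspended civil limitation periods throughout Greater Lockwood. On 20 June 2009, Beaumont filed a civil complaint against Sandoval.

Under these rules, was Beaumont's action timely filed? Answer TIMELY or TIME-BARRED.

The limitation period began to run on 1 January 2004.
The untolled deadline — 42 months after 1 January 2004 — is 1 July 2007.
The period was tolled for 335 days by the defendant's active military service (1 December 2005 to 1 November 2006), pushing the deadline to 31 May 2008.
Because the emergency suspension of filing deadlines ran from 13 April 2008 to 1 February 2009, the deadline is extended by 294 days to 21 March 2009.
The pending criminal prosecution from 17 April 2004 to 7 June 2004 does not toll the period, because no stated rule makes a criminal prosecution a tolling event.
None of the other events listed affects the running of the period under the stated rules.
Beaumont filed on 20 June 2009, after the 21 March 2009 deadline, so the action is time-barred.

TIME-BARRED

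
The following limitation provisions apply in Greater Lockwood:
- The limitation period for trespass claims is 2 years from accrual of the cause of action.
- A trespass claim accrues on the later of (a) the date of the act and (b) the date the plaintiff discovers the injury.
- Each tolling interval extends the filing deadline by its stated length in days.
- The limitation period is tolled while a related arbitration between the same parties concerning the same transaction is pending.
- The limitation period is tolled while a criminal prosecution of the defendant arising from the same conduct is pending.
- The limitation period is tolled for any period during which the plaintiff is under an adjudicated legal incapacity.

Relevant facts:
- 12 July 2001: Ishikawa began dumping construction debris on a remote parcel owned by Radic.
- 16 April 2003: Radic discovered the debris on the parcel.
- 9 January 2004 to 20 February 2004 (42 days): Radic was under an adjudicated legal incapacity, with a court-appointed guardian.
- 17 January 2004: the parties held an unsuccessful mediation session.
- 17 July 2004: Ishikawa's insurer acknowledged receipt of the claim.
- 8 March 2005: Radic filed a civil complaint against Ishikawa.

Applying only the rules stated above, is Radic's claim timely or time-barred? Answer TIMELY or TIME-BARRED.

Taking the later of the act (12 July 2001) and discovery (16 April 2003), the claim accrued on 16 April 2003.
The untolled deadline — 2 years after 16 April 2003 — is 16 April 2005.
Because the plaintiff's legal incapacity ran from 9 January 2004 to 20 February 2004, the deadline is extended by 42 days to 28 May 2005.
None of the other events listed affects the running of the period under the stated rules.
Filing on 8 March 2005 beat the 28 May 2005 deadline — the action is timely.

TIMELY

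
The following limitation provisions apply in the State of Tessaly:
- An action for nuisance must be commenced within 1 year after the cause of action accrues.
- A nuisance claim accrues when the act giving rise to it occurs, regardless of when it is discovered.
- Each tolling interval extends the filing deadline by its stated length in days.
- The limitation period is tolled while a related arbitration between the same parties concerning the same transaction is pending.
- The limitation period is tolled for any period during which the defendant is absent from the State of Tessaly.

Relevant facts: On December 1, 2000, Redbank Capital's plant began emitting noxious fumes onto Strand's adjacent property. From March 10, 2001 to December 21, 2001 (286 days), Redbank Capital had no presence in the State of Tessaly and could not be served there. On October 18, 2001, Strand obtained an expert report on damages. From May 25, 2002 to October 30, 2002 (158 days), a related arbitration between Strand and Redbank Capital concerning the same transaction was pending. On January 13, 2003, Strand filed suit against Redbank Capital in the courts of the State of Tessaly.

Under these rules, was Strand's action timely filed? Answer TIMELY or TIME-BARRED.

The claim accrued on December 1, 2000, when the wrongful act occurred.
Adding the 1 year base period to December 1, 2000 gives a deadline of December 1, 2001, before any tolling.
The period was tolled for 286 days by the defendant's absence from the jurisdiction (March 10, 2001 to December 21, 2001), pushing the deadline to September 13, 2002.
The period was tolled for 158 days by the pending related arbitration (May 25, 2002 to October 30, 2002), pushing the deadline to February 18, 2003.
The other events in the timeline have no effect on the limitation period under the stated rules.
The January 13, 2003 filing precedes the February 18, 2003 deadline; the claim is timely.

TIMELY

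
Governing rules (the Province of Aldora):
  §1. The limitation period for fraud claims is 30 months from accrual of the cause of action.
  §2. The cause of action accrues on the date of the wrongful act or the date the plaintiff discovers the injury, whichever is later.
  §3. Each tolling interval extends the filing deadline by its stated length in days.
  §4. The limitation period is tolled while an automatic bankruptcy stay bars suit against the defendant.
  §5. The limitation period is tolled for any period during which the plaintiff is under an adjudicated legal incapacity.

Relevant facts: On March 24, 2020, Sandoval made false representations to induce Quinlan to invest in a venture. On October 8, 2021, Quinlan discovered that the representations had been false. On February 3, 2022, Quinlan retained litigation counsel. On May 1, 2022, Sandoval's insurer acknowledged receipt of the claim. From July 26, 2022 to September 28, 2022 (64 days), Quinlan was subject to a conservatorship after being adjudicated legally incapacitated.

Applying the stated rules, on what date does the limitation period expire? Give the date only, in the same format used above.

Taking the later of the act (March 24, 2020) and discovery (October 8, 2021), the claim accrued on October 8, 2021.
30 months from October 8, 2021 is April 8, 2024.
The plaintiff's legal incapacity from July 26, 2022 to September 28, 2022 tolled the period for 64 days, extending the deadline to June 11, 2024.
Nothing else in the chronology tolls or restarts the period.

June 11, 2024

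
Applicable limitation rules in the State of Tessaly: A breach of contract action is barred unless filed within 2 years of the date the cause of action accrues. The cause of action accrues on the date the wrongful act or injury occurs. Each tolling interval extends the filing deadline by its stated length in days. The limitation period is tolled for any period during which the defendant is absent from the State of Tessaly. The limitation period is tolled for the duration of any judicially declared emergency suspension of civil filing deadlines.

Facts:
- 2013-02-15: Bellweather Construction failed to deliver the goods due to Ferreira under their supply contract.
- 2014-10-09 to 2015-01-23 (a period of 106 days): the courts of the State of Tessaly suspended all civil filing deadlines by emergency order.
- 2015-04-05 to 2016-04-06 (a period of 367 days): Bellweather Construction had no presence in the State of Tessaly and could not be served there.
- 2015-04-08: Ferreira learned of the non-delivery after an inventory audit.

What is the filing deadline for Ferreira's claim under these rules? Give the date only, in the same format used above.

2016-06-02

The claim accrued on 2013-02-15, when the wrongful act occurred; under the stated occurrence rule the 2015-04-08 discovery does not delay accrual.
The untolled deadline — 2 years after 2013-02-15 — is 2015-02-15.
The period was tolled for 106 days by the emergency suspension of filing deadlines (2014-10-09 to 2015-01-23), pushing the deadline to 2015-06-01.
The defendant's absence from the jurisdiction from 2015-04-05 to 2016-04-06 tolled the period for 367 days, extending the deadline to 2016-06-02.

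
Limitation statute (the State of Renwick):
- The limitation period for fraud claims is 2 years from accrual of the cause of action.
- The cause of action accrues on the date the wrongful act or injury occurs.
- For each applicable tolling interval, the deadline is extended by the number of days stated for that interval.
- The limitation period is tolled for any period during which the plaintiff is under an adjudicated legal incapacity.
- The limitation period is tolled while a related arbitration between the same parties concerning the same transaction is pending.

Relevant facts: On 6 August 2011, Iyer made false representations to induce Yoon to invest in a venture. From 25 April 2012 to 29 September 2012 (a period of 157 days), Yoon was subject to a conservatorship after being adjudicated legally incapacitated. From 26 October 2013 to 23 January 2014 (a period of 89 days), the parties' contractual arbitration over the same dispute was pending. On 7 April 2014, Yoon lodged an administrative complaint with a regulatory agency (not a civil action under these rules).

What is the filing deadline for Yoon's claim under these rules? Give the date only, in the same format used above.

The limitation period began to run on 6 August 2011.
Adding the 2 years base period to 6 August 2011 gives a deadline of 6 August 2013, before any tolling.
The period was tolled for 157 days by the plaintiff's legal incapacity (25 April 2012 to 29 September 2012), pushing the deadline to 10 January 2014.
Because the pending related arbitration ran from 26 October 2013 to 23 January 2014, the deadline is extended by 89 days to 9 April 2014.
Nothing else in the chronology tolls or restarts the period.

9 April 2014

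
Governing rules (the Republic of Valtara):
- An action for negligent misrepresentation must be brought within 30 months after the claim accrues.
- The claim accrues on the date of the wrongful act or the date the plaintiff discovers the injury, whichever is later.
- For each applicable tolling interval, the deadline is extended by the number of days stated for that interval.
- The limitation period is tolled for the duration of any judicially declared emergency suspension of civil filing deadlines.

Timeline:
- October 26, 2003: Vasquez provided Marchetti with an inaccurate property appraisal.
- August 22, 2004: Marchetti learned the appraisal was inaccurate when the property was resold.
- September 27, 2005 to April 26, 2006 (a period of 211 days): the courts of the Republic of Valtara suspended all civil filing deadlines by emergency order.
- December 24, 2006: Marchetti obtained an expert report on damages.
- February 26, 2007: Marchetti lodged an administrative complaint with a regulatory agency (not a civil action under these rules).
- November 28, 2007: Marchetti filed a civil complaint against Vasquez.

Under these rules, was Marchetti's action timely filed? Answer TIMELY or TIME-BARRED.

Because discovery on August 22, 2004 post-dates the October 26, 2003 act, accrual under the later-of rule falls on August 22, 2004.
30 months from August 22, 2004 is February 22, 2007.
Because the emergency suspension of filing deadlines ran from September 27, 2005 to April 26, 2006, the deadline is extended by 211 days to September 21, 2007.
None of the other events listed affects the running of the period under the stated rules.
Marchetti filed on November 28, 2007, after the September 21, 2007 deadline, so the action is time-barred.

TIME-BARRED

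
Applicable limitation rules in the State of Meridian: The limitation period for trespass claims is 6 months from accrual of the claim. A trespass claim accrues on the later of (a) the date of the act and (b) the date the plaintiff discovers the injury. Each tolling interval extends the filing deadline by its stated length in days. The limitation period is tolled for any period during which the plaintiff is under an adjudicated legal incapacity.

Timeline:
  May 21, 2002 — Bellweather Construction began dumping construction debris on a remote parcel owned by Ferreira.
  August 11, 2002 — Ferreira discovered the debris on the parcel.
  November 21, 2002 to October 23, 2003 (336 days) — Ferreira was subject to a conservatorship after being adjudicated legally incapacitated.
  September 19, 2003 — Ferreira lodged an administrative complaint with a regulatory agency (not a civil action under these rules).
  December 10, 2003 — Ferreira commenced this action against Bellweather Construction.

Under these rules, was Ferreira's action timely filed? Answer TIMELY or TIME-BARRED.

Because discovery on August 11, 2002 post-dates the May 21, 2002 act, accrual under the later-of rule falls on August 11, 2002.
Adding the 6 months base period to August 11, 2002 gives a deadline of February 11, 2003, before any tolling.
Because the plaintiff's legal incapacity ran from November 21, 2002 to October 23, 2003, the deadline is extended by 336 days to January 13, 2004.
None of the other events listed affects the running of the period under the stated rules.
Ferreira filed on December 10, 2003, before the January 13, 2004 deadline, so the action is timely.

TIMELY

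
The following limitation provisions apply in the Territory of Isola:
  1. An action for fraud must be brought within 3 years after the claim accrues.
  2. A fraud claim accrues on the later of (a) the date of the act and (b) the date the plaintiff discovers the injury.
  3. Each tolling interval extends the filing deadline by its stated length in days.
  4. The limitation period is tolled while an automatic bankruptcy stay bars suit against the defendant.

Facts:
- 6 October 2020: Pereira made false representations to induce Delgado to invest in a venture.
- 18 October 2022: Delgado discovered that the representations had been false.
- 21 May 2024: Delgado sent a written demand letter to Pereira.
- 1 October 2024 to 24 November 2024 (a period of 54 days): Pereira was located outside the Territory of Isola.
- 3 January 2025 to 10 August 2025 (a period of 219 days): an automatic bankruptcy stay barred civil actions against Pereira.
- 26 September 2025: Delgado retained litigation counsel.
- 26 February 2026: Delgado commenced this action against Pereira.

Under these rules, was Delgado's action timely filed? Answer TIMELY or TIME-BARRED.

Taking the later of the act (6 October 2020) and discovery (18 October 2022), the claim accrued on 18 October 2022.
The untolled deadline — 3 years after 18 October 2022 — is 18 October 2025.
The automatic bankruptcy stay from 3 January 2025 to 10 August 2025 tolled the period for 219 days, extending the deadline to 25 May 2026.
The defendant's absence from the jurisdiction from 1 October 2024 to 24 November 2024 does not toll the period, because no stated rule makes the defendant's absence a tolling event.
Nothing else in the chronology tolls or restarts the period.
The 26 February 2026 filing precedes the 25 May 2026 deadline; the claim is timely.

TIMELY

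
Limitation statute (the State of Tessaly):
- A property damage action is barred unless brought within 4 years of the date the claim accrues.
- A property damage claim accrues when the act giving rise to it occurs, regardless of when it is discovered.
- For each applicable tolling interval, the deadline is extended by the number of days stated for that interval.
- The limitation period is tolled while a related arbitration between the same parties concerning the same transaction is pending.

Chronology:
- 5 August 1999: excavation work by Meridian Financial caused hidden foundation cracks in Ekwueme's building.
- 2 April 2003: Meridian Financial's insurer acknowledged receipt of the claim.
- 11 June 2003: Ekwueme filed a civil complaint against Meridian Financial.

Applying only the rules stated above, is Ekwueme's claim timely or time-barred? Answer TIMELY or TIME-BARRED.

TIMELY

The claim accrued on 5 August 1999, the date of the act.
The untolled deadline — 4 years after 5 August 1999 — is 5 August 2003.
The other events in the timeline have no effect on the limitation period under the stated rules.
Filing on 11 June 2003 beat the 5 August 2003 deadline — the action is timely.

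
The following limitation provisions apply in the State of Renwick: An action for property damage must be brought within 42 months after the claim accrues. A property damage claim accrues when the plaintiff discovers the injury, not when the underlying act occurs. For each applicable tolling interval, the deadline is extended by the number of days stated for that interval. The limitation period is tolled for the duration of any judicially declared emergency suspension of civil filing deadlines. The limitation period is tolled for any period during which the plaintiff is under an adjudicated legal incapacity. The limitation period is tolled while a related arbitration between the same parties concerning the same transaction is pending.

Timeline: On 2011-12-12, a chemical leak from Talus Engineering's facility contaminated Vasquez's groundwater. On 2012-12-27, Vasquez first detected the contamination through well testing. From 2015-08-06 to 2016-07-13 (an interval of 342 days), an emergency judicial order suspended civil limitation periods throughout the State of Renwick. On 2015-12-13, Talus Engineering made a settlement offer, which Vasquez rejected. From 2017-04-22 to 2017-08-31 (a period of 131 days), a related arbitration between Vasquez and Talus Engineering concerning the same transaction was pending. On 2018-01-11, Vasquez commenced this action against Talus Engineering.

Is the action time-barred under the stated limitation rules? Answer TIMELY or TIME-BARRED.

Under the discovery rule, the claim accrued on 2012-12-27, when Vasquez discovered the injury — not on the 2011-12-12 date of the underlying act.
42 months from 2012-12-27 is 2016-06-27.
The period was tolled for 342 days by the emergency suspension of filing deadlines (2015-08-06 to 2016-07-13), pushing the deadline to 2017-06-04.
The pending related arbitration from 2017-04-22 to 2017-08-31 tolled the period for 131 days, extending the deadline to 2017-10-13.
Nothing else in the chronology tolls or restarts the period.
The 2018-01-11 filing falls after the 2017-10-13 deadline; the claim is time-barred.

TIME-BARRED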